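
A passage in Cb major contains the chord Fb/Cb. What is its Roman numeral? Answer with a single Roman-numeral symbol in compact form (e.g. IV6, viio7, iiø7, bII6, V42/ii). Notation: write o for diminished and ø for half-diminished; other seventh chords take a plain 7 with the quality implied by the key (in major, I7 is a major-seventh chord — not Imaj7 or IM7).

The pitches Fb-Ab-Cb form a major triad rooted on Fb.
Fb is scale degree 4 in Cb major, and a major triad on that degree is written IV.
With Cb in the bass the chord is in second inversion, so the figured bass is 64.

IV64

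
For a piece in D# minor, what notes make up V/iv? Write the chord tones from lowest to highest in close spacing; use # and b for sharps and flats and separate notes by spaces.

D# F## A#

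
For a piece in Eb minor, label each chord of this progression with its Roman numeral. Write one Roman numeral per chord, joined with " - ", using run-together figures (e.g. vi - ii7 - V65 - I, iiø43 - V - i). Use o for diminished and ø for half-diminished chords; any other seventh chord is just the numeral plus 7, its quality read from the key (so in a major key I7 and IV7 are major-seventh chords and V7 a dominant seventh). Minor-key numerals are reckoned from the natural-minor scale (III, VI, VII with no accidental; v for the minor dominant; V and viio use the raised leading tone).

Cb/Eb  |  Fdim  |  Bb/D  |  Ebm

Cb/Eb: root Cb is the submediant; major triad there is VI6.
Fdim: diminished triad on F = scale degree 2 → iio.
Bb/D: root Bb is the dominant; major triad there is V6.
Ebm: minor triad on Eb = scale degree 1 → i.

VI6 - iio - V6 - i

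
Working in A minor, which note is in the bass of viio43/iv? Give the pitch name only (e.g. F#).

G

The applied chord viio43/iv is rooted on C#: C#-E-G-Bb.
The figure 43 means second inversion — the fifth is in the bass.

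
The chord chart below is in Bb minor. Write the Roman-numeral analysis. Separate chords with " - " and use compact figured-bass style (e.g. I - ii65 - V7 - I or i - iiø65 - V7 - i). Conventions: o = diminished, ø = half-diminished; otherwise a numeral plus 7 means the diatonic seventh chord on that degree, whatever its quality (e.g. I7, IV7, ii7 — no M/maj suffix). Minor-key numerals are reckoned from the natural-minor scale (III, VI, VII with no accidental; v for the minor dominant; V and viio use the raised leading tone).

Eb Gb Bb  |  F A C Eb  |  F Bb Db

iv - V7 - i64

Eb-Gb-Bb: minor triad on Eb = scale degree 4 → iv.
F-A-C-Eb: root F is the dominant; dominant seventh chord there is V7.
F-Bb-Db: root Bb is the tonic; minor triad there is i64.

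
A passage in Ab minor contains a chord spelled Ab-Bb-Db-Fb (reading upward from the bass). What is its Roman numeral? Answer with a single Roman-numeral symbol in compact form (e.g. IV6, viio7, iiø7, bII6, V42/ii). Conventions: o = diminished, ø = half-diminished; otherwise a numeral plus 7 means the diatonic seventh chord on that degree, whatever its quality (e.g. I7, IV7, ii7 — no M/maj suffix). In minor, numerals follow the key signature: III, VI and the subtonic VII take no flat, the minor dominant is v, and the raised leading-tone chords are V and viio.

The pitches Bb-Db-Fb-Ab form a half-diminished seventh chord rooted on Bb.
Bb is scale degree 2 in Ab minor, and a half-diminished seventh chord on that degree is written iiø7.
With Ab in the bass the chord is in third inversion, so the figured bass is 42.

iiø42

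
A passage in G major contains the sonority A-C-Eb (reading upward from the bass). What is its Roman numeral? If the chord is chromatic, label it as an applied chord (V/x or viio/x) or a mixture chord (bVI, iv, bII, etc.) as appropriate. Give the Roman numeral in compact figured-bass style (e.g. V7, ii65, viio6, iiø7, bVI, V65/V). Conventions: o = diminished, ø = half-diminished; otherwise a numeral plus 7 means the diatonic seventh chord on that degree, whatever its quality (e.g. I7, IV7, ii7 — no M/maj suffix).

The pitches A-C-Eb form a diminished triad rooted on A.
A is the second degree of G major. This is the diminished supertonic triad, borrowed from the parallel minor.

iio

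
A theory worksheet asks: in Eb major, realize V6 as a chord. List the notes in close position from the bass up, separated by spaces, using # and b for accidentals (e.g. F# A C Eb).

D F Bb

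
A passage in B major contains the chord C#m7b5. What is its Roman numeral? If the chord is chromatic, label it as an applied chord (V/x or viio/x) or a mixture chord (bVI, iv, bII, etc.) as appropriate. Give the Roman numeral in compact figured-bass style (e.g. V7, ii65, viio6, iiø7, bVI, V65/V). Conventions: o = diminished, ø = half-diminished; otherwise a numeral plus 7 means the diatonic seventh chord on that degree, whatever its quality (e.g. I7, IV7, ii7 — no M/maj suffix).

iiø7

Stacked in thirds the chord is C#-E-G-B: a half-diminished seventh chord on C#.
C# is the second degree of B major. This is the half-diminished supertonic seventh, borrowed from the parallel minor.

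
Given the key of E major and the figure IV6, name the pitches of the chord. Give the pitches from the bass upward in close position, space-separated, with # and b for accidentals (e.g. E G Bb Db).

C# E A

The numeral's case and figure indicate a major triad. In E major its root, scale degree 4, is A.
Stacking thirds from A gives A-C#-E.
With the 6 figure the chord is in first inversion; from the bass C# upward in close position it reads C#-E-A.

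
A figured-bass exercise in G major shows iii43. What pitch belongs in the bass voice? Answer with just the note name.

iii in G major has root B; the chord is B-D-F#-A.
The figure 43 means second inversion — the fifth is in the bass.

F#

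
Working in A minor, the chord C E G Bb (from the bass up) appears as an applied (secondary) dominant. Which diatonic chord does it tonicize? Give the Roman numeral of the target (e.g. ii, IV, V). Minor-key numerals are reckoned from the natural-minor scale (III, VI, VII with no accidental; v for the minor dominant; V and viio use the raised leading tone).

VI

The chord is a dominant seventh chord on C.
A dominant resolves down a perfect fifth: C → F. In A minor, F is scale degree 6, i.e. VI.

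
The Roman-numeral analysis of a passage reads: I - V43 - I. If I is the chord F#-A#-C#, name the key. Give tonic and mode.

F# major

The anchor chord is a major triad on F#, labeled I.
If F# is scale degree 1 and the mode makes that degree carry a major triad, the tonic is F# and the mode is major.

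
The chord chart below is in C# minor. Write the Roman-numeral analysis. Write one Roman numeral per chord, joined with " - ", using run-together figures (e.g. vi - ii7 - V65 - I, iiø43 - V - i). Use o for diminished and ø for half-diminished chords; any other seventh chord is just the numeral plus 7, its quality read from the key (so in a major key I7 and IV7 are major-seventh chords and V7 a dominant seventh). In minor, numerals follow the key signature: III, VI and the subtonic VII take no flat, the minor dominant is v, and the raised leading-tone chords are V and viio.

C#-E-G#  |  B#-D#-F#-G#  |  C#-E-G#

i - V65 - i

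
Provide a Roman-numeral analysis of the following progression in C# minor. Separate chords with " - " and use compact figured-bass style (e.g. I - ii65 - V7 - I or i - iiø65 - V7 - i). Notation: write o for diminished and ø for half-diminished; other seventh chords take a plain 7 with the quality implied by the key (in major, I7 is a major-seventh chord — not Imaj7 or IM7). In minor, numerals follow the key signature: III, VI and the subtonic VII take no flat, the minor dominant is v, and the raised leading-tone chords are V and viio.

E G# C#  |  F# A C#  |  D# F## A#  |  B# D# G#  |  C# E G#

i6 - iv - V/V - V6 - i

E-G#-C# has root C#, degree 1 in C# minor, so i6.
F#-A-C#: minor triad on F# = scale degree 4 → iv.
D#-F##-A# is the secondary dominant of V (major triad on D#): V/V.
B#-D#-G#: root G# is the dominant; major triad there is V6.
C#-E-G# has root C#, degree 1 in C# minor, so i.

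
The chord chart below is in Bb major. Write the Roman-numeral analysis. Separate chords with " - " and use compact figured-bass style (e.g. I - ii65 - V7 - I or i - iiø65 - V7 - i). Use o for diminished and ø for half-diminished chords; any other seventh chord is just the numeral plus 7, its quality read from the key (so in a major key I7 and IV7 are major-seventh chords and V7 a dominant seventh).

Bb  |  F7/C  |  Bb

Bb: root Bb is the tonic; major triad there is I.
F7/C: root F is the dominant; dominant seventh chord there is V43.
Bb has root Bb, degree 1 in Bb major, so I.

I - V43 - I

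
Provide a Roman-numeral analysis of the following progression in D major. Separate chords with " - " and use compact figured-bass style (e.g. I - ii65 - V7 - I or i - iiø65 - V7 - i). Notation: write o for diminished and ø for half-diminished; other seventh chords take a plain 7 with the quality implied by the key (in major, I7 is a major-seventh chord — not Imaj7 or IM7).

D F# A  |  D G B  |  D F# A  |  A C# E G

I - IV64 - I - V7

D-F#-A: root D is the tonic; major triad there is I.
D-G-B: root G is the subdominant; major triad there is IV64.
D-F#-A: major triad on D = scale degree 1 → I.
A-C#-E-G has root A, degree 5 in D major, so V7.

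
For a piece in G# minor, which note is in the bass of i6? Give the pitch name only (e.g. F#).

i in G# minor has root G#; the chord is G#-B-D#.
The figure 6 means first inversion — the third is in the bass.

B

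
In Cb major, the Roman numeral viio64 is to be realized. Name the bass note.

Fb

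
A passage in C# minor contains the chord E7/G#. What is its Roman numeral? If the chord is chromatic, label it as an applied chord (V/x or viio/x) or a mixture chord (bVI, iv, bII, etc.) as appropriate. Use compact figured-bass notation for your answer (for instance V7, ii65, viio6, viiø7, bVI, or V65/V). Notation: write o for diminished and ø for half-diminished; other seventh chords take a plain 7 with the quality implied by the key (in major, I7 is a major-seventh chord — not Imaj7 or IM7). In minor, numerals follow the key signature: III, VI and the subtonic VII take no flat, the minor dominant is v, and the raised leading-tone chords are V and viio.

The pitches E-G#-B-D form a dominant seventh chord rooted on E.
E is not a diatonic chord root with this quality in C# minor, but it lies a perfect fifth above A (VI), so the chord functions as an applied dominant of VI.
With G# in the bass the chord is in first inversion, so the figured bass is 65.

V65/VI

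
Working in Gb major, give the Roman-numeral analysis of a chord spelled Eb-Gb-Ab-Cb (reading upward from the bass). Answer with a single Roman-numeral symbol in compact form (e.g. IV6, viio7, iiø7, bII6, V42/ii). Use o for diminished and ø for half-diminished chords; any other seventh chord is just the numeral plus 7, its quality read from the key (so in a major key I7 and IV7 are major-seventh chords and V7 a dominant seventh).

ii43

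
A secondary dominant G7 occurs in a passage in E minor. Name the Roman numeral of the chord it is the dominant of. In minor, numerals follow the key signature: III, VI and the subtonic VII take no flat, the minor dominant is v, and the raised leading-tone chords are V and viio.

The chord is a dominant seventh chord on G.
A dominant resolves down a perfect fifth: G → C. In E minor, C is scale degree 6, i.e. VI.

VI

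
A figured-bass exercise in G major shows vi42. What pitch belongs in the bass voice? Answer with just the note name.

vi in G major has root E; the chord is E-G-B-D.
The figure 42 means third inversion — the seventh is in the bass.

D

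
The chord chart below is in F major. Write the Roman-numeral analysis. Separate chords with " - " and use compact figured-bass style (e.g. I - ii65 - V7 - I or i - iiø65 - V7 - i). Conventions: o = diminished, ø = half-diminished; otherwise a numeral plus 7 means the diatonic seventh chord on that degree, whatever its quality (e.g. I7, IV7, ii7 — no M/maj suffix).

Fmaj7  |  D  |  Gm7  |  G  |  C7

I7 - V/ii - ii7 - V/V - V7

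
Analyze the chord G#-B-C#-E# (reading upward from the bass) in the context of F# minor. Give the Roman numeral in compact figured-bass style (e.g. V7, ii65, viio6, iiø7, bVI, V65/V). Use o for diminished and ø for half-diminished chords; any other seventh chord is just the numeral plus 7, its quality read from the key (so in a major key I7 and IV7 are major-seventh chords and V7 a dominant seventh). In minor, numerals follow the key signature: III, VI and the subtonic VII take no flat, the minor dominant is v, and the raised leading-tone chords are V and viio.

V43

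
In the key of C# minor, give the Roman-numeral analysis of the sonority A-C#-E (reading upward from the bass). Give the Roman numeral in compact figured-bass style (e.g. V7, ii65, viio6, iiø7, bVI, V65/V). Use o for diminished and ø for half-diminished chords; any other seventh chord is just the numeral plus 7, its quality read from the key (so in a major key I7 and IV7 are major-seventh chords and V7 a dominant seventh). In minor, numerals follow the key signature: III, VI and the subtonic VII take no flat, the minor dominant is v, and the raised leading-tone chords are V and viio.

VI

Stacked in thirds the chord is A-C#-E: a major triad on A.
A is scale degree 6 in C# minor, and a major triad on that degree is written VI.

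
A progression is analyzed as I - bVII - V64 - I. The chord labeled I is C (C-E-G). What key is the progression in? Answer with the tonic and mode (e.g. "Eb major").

C major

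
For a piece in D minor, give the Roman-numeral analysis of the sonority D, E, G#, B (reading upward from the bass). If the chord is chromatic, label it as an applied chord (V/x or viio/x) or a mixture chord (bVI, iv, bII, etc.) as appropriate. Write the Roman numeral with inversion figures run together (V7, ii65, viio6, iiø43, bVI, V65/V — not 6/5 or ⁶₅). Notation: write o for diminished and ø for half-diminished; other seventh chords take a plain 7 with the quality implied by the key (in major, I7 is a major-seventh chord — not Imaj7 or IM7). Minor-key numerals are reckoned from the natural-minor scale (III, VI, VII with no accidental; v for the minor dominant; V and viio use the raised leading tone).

Stacked in thirds the chord is E-G#-B-D: a dominant seventh chord on E.
E is not a diatonic chord root with this quality in D minor, but it lies a perfect fifth above A (V), so the chord functions as an applied dominant of V.
With D in the bass the chord is in third inversion, so the figured bass is 42.

V42/V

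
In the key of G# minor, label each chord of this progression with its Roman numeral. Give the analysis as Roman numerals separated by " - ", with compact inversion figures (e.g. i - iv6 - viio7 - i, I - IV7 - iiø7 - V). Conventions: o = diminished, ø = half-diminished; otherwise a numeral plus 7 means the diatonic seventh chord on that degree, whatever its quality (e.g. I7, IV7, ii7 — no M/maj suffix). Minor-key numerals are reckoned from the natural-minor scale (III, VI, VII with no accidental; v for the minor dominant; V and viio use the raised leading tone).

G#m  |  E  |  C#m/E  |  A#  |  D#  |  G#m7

G#m: minor triad on G# = scale degree 1 → i.
E: major triad on E = scale degree 6 → VI.
C#m/E has root C#, degree 4 in G# minor, so iv6.
A# is the secondary dominant of V (major triad on A#): V/V.
D#: root D# is the dominant; major triad there is V.
G#m7: root G# is the tonic; minor seventh chord there is i7.

i - VI - iv6 - V/V - V - i7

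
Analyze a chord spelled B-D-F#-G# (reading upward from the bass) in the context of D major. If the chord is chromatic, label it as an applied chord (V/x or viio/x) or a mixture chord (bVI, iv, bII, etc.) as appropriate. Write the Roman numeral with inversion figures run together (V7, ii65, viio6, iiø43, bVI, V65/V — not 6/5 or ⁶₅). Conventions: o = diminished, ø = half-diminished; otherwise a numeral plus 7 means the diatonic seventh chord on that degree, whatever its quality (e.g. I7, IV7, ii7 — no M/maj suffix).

Stacked in thirds the chord is G#-B-D-F#: a half-diminished seventh chord on G#.
G# sits a half step below A (V in D major); a diminished chord there is the applied leading-tone chord of V.
With B in the bass the chord is in first inversion, so the figured bass is 65.

viiø65/V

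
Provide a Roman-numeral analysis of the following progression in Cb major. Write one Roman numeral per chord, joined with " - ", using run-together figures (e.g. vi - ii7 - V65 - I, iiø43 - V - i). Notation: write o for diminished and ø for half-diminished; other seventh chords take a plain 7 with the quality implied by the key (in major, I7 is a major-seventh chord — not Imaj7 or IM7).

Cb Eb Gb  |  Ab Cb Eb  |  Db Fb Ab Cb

Cb-Eb-Gb has root Cb, degree 1 in Cb major, so I.
Ab-Cb-Eb: root Ab is the submediant; minor triad there is vi.
Db-Fb-Ab-Cb: root Db is the supertonic; minor seventh chord there is ii7.

I - vi - ii7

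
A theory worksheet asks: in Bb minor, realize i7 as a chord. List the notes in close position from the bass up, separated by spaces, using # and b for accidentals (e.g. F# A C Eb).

Bb Db F Ab

In Bb minor, scale degree 1 is Bb, and the diatonic chord built there is a minor seventh chord.
Stacking thirds from Bb gives Bb-Db-F-Ab.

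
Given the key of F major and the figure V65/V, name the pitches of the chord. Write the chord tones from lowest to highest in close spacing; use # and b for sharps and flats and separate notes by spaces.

The slash means an applied dominant: we want the dominant of V. In F major, V is C major, and its dominant is built on G.
Building a dominant seventh chord on G gives G-B-D-F.
With the 65 figure the chord is in first inversion; from the bass B upward in close position it reads B-D-F-G.

B D F G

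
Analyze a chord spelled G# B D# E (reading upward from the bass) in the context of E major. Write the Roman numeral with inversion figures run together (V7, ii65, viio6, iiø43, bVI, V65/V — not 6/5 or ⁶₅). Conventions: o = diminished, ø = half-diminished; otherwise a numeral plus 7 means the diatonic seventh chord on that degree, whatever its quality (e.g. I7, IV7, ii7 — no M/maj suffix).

I65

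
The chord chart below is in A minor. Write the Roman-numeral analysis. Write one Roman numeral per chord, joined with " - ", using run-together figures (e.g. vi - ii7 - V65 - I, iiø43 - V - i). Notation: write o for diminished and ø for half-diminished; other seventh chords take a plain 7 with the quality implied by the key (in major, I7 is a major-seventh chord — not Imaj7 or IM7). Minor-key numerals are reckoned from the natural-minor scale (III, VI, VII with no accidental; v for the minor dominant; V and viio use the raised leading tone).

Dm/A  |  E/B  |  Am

Dm/A: root D is the subdominant; minor triad there is iv64.
E/B has root E, degree 5 in A minor, so V64.
Am: root A is the tonic; minor triad there is i.

iv64 - V64 - i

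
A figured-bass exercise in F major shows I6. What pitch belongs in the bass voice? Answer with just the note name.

I in F major has root F; the chord is F-A-C.
The figure 6 means first inversion — the third is in the bass.

A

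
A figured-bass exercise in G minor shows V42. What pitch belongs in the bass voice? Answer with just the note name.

V in G minor has root D; the chord is D-F#-A-C.
The figure 42 means third inversion — the seventh is in the bass.

C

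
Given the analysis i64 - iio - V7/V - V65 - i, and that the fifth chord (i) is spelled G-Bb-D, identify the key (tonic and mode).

G minor

The chord Gm is a minor triad rooted on G; its label is i.
If G is scale degree 1 and the mode makes that degree carry a minor triad, the tonic is G and the mode is minor.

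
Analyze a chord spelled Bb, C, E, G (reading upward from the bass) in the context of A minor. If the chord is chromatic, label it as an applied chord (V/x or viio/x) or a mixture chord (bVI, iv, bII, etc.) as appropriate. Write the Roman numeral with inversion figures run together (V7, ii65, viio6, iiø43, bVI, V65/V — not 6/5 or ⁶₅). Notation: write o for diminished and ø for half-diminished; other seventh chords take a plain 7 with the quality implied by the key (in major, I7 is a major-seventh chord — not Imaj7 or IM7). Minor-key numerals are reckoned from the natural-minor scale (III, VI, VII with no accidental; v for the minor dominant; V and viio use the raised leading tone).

V42/VI

The pitches C-E-G-Bb form a dominant seventh chord rooted on C.
C is not a diatonic chord root with this quality in A minor, but it lies a perfect fifth above F (VI), so the chord functions as an applied dominant of VI.
With Bb in the bass the chord is in third inversion, so the figured bass is 42.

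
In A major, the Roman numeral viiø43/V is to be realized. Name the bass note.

The applied chord viiø43/V is rooted on D#: D#-F#-A-C#.
The figure 43 means second inversion — the fifth is in the bass.

A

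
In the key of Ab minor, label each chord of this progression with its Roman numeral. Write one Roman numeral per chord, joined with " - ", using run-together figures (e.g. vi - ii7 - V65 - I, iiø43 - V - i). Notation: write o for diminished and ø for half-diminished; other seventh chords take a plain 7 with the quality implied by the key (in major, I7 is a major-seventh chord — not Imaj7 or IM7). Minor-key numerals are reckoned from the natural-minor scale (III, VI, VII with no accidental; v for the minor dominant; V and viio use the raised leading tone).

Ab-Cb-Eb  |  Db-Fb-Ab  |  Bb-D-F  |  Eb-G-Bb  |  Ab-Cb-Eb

Ab-Cb-Eb: root Ab is the tonic; minor triad there is i.
Db-Fb-Ab: root Db is the subdominant; minor triad there is iv.
Bb-D-F: a major triad on Bb, the applied dominant of V → V/V.
Eb-G-Bb has root Eb, degree 5 in Ab minor, so V.
Ab-Cb-Eb has root Ab, degree 1 in Ab minor, so i.

i - iv - V/V - V - i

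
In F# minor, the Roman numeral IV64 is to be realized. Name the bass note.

F#

IV in F# minor has root B; the chord is B-D#-F#.
The figure 64 means second inversion — the fifth is in the bass.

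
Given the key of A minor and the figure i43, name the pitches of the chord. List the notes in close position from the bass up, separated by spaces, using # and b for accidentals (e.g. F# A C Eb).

E G A C

The numeral's case and figure indicate a minor seventh chord. In A minor its root, scale degree 1, is A.
Stacking thirds from A gives A-C-E-G.
With the 43 figure the chord is in second inversion; from the bass E upward in close position it reads E-G-A-C.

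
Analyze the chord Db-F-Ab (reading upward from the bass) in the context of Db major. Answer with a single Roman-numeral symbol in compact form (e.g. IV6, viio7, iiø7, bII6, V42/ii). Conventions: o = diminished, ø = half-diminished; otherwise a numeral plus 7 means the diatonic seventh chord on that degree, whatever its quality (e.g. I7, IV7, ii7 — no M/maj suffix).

I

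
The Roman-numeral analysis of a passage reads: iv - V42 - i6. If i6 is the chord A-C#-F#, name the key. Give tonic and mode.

The chord F#m/A is a minor triad rooted on F#; its label is i6.
If F# is scale degree 1 and the mode makes that degree carry a minor triad, the tonic is F# and the mode is minor.

F# minor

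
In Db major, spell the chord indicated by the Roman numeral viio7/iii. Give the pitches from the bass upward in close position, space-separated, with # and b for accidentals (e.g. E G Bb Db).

E G Bb Db

viio7/iii is a secondary leading-tone chord. The target iii is F in Db major; the applied chord is rooted a semitone below, on E.
Building a fully diminished seventh chord on E gives E-G-Bb-Db.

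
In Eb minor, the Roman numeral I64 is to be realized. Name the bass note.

I in Eb minor has root Eb; the chord is Eb-G-Bb.
The figure 64 means second inversion — the fifth is in the bass.

Bb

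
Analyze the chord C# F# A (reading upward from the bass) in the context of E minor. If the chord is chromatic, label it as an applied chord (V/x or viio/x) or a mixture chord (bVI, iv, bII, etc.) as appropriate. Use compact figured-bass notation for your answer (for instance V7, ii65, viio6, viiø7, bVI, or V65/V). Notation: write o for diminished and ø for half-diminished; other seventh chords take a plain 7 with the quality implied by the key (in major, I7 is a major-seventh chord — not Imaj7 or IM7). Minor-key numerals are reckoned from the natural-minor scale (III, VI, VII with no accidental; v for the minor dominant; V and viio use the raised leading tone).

ii64

The pitches F#-A-C# form a minor triad rooted on F#.
F# is the second degree of E minor. This is the minor supertonic, borrowed from the parallel major (the Dorian ii).
With C# in the bass the chord is in second inversion, so the figured bass is 64.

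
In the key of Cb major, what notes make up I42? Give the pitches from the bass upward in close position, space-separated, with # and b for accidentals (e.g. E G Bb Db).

Bb Cb Eb Gb

In Cb major, the first degree is Cb, and the diatonic chord built there is a major seventh chord.
That chord is spelled Cb-Eb-Gb-Bb.
The figured bass 42 indicates third inversion, placing the seventh (Bb) in the bass: Bb-Cb-Eb-Gb.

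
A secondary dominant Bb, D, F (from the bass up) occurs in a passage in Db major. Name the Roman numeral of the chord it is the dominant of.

ii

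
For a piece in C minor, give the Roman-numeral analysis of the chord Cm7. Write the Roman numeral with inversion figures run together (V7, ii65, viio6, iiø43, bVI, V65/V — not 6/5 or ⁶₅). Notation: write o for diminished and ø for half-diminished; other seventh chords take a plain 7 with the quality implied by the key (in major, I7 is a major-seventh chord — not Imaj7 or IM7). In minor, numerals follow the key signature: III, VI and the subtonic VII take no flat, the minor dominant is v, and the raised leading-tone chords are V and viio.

i7

Stacked in thirds the chord is C-Eb-G-Bb: a minor seventh chord on C.
C is scale degree 1 in C minor, and a minor seventh chord on that degree is written i7.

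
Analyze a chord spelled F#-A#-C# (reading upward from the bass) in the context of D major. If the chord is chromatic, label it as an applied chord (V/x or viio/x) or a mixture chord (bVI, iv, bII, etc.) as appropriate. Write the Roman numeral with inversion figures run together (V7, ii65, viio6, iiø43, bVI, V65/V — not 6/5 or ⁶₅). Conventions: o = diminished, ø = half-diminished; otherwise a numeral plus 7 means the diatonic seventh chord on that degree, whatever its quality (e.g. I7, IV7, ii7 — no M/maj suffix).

The pitches F#-A#-C# form a major triad rooted on F#.
F# is not a diatonic chord root with this quality in D major, but it lies a perfect fifth above B (vi), so the chord functions as an applied dominant of vi.

V/vi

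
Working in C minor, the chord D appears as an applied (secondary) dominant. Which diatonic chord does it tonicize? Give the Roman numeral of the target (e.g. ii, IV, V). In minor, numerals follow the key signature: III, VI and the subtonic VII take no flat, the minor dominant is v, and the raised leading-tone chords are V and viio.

The chord is a major triad on D.
A dominant resolves down a perfect fifth: D → G. In C minor, G is scale degree 5, i.e. V.

V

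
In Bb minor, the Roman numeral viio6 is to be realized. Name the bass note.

C

viio in Bb minor has root A; the chord is A-C-Eb.
The figure 6 means first inversion — the third is in the bass.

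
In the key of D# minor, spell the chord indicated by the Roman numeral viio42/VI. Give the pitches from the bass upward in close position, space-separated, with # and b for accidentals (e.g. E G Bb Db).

The slash marks an applied leading-tone chord: viio of VI. In D# minor, VI is B, so the leading tone to it is A#, a half step below.
Building a fully diminished seventh chord on A# gives A#-C#-E-G.
The figured bass 42 indicates third inversion, placing the seventh (G) in the bass: G-A#-C#-E.

G A# C# E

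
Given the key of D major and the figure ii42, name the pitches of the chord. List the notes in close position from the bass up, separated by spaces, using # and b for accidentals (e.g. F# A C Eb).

D E G B

In D major, the supertonic is E, and the diatonic chord built there is a minor seventh chord.
That chord is spelled E-G-B-D.
With the 42 figure the chord is in third inversion; from the bass D upward in close position it reads D-E-G-B.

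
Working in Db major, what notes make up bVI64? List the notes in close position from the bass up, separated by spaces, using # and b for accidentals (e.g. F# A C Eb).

Fb Bbb Db

Scale degree 6 in Db major is Bb; lowering it a half step gives Bbb. bVI64 is a major triad on the lowered sixth degree, borrowed from the parallel minor.
So the chord is Bbb-Db-Fb.
With the 64 figure the chord is in second inversion; from the bass Fb upward in close position it reads Fb-Bbb-Db.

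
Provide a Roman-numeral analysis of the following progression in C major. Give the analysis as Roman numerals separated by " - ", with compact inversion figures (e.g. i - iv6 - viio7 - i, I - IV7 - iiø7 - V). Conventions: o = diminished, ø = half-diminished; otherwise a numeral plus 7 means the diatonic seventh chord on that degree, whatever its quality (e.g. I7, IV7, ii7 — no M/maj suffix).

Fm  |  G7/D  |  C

iv - V43 - I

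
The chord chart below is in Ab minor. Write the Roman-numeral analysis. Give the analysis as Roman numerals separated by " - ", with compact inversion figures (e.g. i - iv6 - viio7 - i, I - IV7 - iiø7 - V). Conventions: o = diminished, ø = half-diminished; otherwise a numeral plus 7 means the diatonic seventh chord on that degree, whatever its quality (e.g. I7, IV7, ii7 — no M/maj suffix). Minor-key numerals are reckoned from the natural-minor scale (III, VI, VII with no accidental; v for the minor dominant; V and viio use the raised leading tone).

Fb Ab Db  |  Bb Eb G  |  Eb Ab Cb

Fb-Ab-Db has root Db, degree 4 in Ab minor, so iv6.
Bb-Eb-G has root Eb, degree 5 in Ab minor, so V64.
Eb-Ab-Cb: minor triad on Ab = scale degree 1 → i64.

iv6 - V64 - i64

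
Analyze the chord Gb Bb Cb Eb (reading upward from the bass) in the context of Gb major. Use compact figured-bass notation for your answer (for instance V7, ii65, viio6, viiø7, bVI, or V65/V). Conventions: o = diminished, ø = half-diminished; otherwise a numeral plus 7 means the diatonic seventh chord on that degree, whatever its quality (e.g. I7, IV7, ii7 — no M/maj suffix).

Stacked in thirds the chord is Cb-Eb-Gb-Bb: a major seventh chord on Cb.
In Gb major, Cb is the subdominant; the diatonic major seventh chord there is IV7.
With Gb in the bass the chord is in second inversion, so the figured bass is 43.

IV43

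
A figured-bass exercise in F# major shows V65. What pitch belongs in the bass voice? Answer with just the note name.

V in F# major has root C#; the chord is C#-E#-G#-B.
The figure 65 means first inversion — the third is in the bass.

E#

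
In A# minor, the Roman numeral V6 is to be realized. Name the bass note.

V in A# minor has root E#; the chord is E#-G##-B#.
The figure 6 means first inversion — the third is in the bass.

G##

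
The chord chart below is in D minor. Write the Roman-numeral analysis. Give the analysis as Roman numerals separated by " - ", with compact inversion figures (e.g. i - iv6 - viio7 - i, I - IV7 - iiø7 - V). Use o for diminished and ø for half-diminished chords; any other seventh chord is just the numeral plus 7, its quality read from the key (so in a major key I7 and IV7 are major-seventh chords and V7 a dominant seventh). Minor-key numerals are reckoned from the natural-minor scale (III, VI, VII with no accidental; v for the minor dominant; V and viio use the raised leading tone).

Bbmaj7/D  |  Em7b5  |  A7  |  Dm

Bbmaj7/D: major seventh chord on Bb = scale degree 6 → VI65.
Em7b5: half-diminished seventh chord on E = scale degree 2 → iiø7.
A7: root A is the dominant; dominant seventh chord there is V7.
Dm: minor triad on D = scale degree 1 → i.

VI65 - iiø7 - V7 - i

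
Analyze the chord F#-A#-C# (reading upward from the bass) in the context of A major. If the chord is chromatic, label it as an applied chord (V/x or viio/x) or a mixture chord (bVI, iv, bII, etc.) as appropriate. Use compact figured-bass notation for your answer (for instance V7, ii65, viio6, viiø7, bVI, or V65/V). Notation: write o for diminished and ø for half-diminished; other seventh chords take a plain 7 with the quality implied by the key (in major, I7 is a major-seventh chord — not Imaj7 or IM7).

Stacked in thirds the chord is F#-A#-C#: a major triad on F#.
F# is not a diatonic chord root with this quality in A major, but it lies a perfect fifth above B (ii), so the chord functions as an applied dominant of ii.

V/ii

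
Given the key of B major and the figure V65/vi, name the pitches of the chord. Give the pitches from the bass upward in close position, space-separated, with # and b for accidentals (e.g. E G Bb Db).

F## A# C# D#

V65/vi is a secondary dominant — the dominant seventh of vi. vi in B major is G#, so the applied chord's root is D#, a perfect fifth above.
Building a dominant seventh chord on D# gives D#-F##-A#-C#.
The figured bass 65 indicates first inversion, placing the third (F##) in the bass: F##-A#-C#-D#.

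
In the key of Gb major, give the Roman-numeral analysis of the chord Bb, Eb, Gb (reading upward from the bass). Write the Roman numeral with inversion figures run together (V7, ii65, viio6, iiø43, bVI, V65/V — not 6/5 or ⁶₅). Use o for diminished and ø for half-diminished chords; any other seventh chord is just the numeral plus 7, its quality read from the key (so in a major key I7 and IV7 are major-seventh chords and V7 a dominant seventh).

The pitches Eb-Gb-Bb form a minor triad rooted on Eb.
Eb is scale degree 6 in Gb major, and a minor triad on that degree is written vi.
With Bb in the bass the chord is in second inversion, so the figured bass is 64.

vi64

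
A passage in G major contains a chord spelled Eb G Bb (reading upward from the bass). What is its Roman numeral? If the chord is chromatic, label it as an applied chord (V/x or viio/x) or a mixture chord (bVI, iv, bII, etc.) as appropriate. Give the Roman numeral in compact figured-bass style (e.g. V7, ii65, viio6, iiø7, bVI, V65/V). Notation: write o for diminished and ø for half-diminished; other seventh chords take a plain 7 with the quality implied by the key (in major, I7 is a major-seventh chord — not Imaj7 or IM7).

Stacked in thirds the chord is Eb-G-Bb: a major triad on Eb.
Eb is the lowered sixth degree of G major (diatonic 6 would be E). This is a major triad on the lowered sixth degree, borrowed from the parallel minor.

bVI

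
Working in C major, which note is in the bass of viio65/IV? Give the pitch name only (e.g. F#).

G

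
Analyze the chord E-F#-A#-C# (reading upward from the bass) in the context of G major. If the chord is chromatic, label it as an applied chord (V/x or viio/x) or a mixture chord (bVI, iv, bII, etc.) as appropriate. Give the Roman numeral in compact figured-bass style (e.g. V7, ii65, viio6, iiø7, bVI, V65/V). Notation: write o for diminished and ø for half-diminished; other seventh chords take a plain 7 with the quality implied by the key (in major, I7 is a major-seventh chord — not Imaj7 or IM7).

V42/iii

Stacked in thirds the chord is F#-A#-C#-E: a dominant seventh chord on F#.
F# is not a diatonic chord root with this quality in G major, but it lies a perfect fifth above B (iii), so the chord functions as an applied dominant of iii.
With E in the bass the chord is in third inversion, so the figured bass is 42.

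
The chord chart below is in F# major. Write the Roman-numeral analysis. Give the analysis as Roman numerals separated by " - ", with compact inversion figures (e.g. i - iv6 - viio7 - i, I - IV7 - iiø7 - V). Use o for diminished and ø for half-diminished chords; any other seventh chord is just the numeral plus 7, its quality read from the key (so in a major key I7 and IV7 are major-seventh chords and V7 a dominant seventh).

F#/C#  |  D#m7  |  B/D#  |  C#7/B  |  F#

I64 - vi7 - IV6 - V42 - I

F#/C#: major triad on F# = scale degree 1 → I64.
D#m7 has root D#, degree 6 in F# major, so vi7.
B/D# has root B, degree 4 in F# major, so IV6.
C#7/B: dominant seventh chord on C# = scale degree 5 → V42.
F# has root F#, degree 1 in F# major, so I.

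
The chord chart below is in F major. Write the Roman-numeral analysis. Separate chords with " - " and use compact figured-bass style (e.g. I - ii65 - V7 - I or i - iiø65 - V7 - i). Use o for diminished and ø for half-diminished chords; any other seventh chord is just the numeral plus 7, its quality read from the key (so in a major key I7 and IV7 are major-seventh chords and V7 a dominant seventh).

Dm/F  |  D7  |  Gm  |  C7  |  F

vi6 - V7/ii - ii - V7 - I

Dm/F has root D, degree 6 in F major, so vi6.
D7: chromatic; D is V of ii, so V7/ii.
Gm: root G is the supertonic; minor triad there is ii.
C7 has root C, degree 5 in F major, so V7.
F: major triad on F = scale degree 1 → I.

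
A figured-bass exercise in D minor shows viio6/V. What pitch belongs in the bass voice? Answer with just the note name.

B

The applied chord viio6/V is rooted on G#: G#-B-D.
The figure 6 means first inversion — the third is in the bass.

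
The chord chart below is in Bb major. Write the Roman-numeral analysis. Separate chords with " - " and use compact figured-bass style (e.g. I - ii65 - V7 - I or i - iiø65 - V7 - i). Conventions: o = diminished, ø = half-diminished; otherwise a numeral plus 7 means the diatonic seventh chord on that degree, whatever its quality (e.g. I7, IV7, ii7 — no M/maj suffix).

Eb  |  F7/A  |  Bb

Eb has root Eb, degree 4 in Bb major, so IV.
F7/A has root F, degree 5 in Bb major, so V65.
Bb: major triad on Bb = scale degree 1 → I.

IV - V65 - I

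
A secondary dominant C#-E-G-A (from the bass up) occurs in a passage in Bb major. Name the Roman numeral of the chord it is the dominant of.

iii

The chord is a dominant seventh chord on A.
A dominant resolves down a perfect fifth: A → D. In Bb major, D is scale degree 3, i.e. iii.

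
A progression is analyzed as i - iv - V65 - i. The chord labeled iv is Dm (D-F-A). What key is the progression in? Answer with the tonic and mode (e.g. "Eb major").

A minor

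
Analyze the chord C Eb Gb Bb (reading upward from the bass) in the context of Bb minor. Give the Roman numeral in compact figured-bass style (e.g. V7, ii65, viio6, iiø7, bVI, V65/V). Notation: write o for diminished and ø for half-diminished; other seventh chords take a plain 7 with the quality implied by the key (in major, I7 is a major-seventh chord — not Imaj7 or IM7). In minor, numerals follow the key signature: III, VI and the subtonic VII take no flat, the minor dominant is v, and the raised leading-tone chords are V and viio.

iiø7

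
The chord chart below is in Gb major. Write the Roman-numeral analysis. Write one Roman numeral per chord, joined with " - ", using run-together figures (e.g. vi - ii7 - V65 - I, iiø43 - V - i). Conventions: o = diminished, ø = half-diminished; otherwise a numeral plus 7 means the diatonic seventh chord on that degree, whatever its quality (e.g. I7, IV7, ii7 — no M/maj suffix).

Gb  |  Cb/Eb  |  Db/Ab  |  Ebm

I - IV6 - V64 - vi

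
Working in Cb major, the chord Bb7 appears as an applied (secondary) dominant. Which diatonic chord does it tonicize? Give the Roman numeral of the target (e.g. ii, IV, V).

The chord is a dominant seventh chord on Bb.
A dominant resolves down a perfect fifth: Bb → Eb. In Cb major, Eb is scale degree 3, i.e. iii.

iii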